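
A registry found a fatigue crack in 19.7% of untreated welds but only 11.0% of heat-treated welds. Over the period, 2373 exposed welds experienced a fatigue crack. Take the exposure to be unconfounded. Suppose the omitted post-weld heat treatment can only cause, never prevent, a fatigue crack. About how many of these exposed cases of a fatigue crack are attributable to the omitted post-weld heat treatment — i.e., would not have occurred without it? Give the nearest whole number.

about 1048 cases

p₁ = 0.197, p₀ = 0.11.
PN = (p₁ − p₀)/p₁ = (0.197 − 0.11) / 0.197 ≈ 0.44162.
Attributable cases ≈ PN × (exposed cases) = 0.44162 × 2373 ≈ 1047.97.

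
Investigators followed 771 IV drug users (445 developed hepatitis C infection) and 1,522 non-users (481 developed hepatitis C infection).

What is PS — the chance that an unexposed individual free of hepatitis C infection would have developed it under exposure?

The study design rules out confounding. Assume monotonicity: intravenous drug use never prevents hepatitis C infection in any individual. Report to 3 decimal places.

p₁ = P(outcome | exposed) = 445/771 = 0.57717
p₀ = P(outcome | unexposed) = 481/1522 = 0.31603
Under exogeneity and monotonicity, PS = (p₁ − p₀) / (1 − p₀).
PS = (0.57717 − 0.31603) / (1 − 0.31603) = 0.26114 / 0.68397 ≈ 0.3818

PS ≈ 0.382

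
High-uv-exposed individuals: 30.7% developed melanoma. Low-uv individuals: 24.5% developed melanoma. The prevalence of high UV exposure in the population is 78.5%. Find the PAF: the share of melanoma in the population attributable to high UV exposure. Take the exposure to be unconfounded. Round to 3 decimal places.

p₁ = 0.307, p₀ = 0.245.
Overall risk P(Y=1) = π·p₁ + (1−π)·p₀ = 0.785×0.307 + 0.215×0.245 = 0.29367.
Under exogeneity, PAF = [P(Y=1) − p₀] / P(Y=1).
PAF = (0.29367 − 0.245) / 0.29367 ≈ 0.1657

PAF ≈ 0.166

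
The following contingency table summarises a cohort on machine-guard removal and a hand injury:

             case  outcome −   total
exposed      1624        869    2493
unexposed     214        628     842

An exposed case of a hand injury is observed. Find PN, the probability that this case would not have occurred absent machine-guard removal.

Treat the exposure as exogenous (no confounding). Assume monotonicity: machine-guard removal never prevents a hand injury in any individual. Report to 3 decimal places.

p₁ = P(outcome | exposed) = 1624/2493 = 0.65142
p₀ = P(outcome | unexposed) = 214/842 = 0.25416
Under exogeneity and monotonicity, PN = (p₁ − p₀)/p₁.
PN = (0.65142 − 0.25416) / 0.65142 ≈ 0.6098

PN ≈ 0.610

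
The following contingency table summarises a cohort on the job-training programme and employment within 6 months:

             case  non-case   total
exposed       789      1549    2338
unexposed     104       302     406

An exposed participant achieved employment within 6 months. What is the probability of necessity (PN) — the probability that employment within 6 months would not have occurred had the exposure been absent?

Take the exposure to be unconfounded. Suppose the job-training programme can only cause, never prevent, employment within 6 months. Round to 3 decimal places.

p₁ = P(outcome | exposed) = 789/2338 = 0.33747
p₀ = P(outcome | unexposed) = 104/406 = 0.25616
Under exogeneity and monotonicity, PN = (p₁ − p₀)/p₁.
PN = (0.33747 − 0.25616) / 0.33747 ≈ 0.2409

PN ≈ 0.241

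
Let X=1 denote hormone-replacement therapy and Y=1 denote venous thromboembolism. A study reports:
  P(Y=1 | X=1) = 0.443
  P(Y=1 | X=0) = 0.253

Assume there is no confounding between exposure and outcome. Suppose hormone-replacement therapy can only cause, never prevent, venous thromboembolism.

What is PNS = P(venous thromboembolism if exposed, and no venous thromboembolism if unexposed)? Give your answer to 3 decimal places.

PNS ≈ 0.190

Let p₁ = 0.443, p₀ = 0.253.
Under exogeneity and monotonicity, PNS = p₁ − p₀.
PNS = 0.443 − 0.253 = 0.19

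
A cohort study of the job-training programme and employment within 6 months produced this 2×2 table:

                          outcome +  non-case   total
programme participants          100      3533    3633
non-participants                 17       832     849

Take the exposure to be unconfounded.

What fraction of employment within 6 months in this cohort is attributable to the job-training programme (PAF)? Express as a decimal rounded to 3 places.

PAF ≈ 0.233

p₁ = P(outcome | exposed) = 100/3633 = 0.027525
p₀ = P(outcome | unexposed) = 17/849 = 0.020024
Exposure prevalence π = 3633/4482 = 0.81058; overall risk P(Y=1) = 0.026104.
Under exogeneity, PAF = [P(Y=1) − p₀]/P(Y=1).
PAF = (0.026104 − 0.020024) / 0.026104 ≈ 0.2329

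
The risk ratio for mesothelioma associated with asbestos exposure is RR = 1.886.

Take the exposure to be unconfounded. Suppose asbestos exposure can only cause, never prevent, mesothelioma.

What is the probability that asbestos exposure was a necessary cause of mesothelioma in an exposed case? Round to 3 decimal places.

PN ≈ 0.470

Under exogeneity and monotonicity, PN = (RR − 1) / RR = 1 − 1/RR.
PN = (1.886 − 1) / 1.886 = 0.886 / 1.886 ≈ 0.4698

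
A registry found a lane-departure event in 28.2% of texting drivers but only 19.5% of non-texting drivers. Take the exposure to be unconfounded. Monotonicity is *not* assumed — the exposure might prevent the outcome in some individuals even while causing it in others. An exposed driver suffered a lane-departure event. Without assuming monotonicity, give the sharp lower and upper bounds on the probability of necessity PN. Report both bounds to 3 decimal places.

0.309 ≤ PN ≤ 1.000

p₁ = 0.282, p₀ = 0.195.
Under exogeneity alone the bounds on PN are max{0,(p₁−p₀)/p₁} ≤ PN ≤ min{1,(1−p₀)/p₁}.
  lower = (p₁ − p₀)/p₁ = 0.087 / 0.282 ≈ 0.3085
  upper = min{1, (1 − p₀)/p₁} = 0.805 / 0.282 ≈ 2.8546 → capped at 1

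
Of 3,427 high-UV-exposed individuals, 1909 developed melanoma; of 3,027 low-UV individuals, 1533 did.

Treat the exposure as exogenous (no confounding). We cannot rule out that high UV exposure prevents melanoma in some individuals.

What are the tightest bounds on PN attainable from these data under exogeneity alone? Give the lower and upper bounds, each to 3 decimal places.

0.091 ≤ PN ≤ 0.886

p₁ = P(outcome | exposed) = 1909/3427 = 0.55705
p₀ = P(outcome | unexposed) = 1533/3027 = 0.50644
Under exogeneity alone the bounds on PN are max{0,(p₁−p₀)/p₁} ≤ PN ≤ min{1,(1−p₀)/p₁}.
  lower = (p₁ − p₀)/p₁ = 0.050605 / 0.55705 ≈ 0.0908
  upper = min{1, (1 − p₀)/p₁} = 0.49356 / 0.55705 ≈ 0.8860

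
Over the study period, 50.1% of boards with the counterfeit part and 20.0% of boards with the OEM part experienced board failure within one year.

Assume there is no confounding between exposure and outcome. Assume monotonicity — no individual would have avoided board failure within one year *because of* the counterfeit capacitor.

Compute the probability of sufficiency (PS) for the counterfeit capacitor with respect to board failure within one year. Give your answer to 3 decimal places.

p₁ = 0.501, p₀ = 0.2.
Under exogeneity and monotonicity, PS = (p₁ − p₀) / (1 − p₀).
PS = (0.501 − 0.2) / (1 − 0.2) = 0.301 / 0.8 ≈ 0.3762

PS ≈ 0.376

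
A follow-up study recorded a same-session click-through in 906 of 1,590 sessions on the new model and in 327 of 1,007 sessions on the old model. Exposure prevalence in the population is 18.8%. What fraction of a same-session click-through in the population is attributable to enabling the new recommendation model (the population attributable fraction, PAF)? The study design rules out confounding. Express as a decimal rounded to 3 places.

PAF ≈ 0.124

p₁ = P(outcome | exposed) = 906/1590 = 0.56981
p₀ = P(outcome | unexposed) = 327/1007 = 0.32473
Overall risk P(Y=1) = π·p₁ + (1−π)·p₀ = 0.188×0.56981 + 0.812×0.32473 = 0.3708.
Under exogeneity, PAF = [P(Y=1) − p₀] / P(Y=1).
PAF = (0.3708 − 0.32473) / 0.3708 ≈ 0.1243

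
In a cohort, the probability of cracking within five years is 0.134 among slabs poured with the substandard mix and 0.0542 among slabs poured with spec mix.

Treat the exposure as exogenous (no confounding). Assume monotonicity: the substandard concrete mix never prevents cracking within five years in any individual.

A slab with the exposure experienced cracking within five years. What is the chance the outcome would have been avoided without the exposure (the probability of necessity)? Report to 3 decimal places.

PN ≈ 0.596

Let p₁ = 0.134, p₀ = 0.0542.
Under exogeneity and monotonicity, PN = (p₁ − p₀) / p₁.
PN = (0.134 − 0.0542) / 0.134 = 0.0798 / 0.134 ≈ 0.5955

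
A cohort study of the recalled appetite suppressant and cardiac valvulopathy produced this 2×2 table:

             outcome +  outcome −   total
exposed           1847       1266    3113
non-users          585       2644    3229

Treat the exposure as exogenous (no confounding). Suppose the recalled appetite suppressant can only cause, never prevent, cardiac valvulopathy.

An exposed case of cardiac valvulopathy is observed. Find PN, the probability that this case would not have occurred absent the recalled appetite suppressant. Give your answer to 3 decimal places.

p₁ = P(outcome | exposed) = 1847/3113 = 0.59332
p₀ = P(outcome | unexposed) = 585/3229 = 0.18117
Under exogeneity and monotonicity, PN = (p₁ − p₀)/p₁.
PN = (0.59332 − 0.18117) / 0.59332 ≈ 0.6946

PN ≈ 0.695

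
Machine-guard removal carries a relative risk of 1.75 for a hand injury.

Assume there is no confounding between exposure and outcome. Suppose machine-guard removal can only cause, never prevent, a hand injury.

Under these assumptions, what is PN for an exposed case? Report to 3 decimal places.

Under exogeneity and monotonicity, PN = (RR − 1) / RR = 1 − 1/RR.
PN = (1.75 − 1) / 1.75 = 0.75 / 1.75 ≈ 0.4286

PN ≈ 0.429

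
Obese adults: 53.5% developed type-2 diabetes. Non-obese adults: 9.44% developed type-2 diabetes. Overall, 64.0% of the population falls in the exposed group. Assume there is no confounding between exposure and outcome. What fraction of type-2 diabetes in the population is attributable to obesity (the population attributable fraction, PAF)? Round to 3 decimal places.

p₁ = 0.535, p₀ = 0.0944.
Overall risk P(Y=1) = π·p₁ + (1−π)·p₀ = 0.64×0.535 + 0.36×0.0944 = 0.37638.
Under exogeneity, PAF = [P(Y=1) − p₀] / P(Y=1).
PAF = (0.37638 − 0.0944) / 0.37638 ≈ 0.7492

PAF ≈ 0.749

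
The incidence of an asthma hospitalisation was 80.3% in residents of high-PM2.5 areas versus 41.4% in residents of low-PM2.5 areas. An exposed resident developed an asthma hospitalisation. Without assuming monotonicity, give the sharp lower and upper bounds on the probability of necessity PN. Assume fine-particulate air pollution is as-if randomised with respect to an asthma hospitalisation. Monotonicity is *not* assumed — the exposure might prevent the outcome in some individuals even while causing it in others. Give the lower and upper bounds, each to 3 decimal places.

p₁ = 0.803, p₀ = 0.414.
Under exogeneity alone the bounds on PN are max{0,(p₁−p₀)/p₁} ≤ PN ≤ min{1,(1−p₀)/p₁}.
  lower = (p₁ − p₀)/p₁ = 0.389 / 0.803 ≈ 0.4844
  upper = min{1, (1 − p₀)/p₁} = 0.586 / 0.803 ≈ 0.7298

0.484 ≤ PN ≤ 0.730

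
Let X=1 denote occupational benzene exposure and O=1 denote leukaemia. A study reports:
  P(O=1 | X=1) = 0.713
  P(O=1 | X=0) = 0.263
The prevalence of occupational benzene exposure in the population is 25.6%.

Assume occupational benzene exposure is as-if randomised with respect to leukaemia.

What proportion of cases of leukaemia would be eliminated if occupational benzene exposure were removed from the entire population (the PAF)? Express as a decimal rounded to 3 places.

PAF ≈ 0.305

Let p₁ = 0.713, p₀ = 0.263.
Overall risk P(Y=1) = π·p₁ + (1−π)·p₀ = 0.256×0.713 + 0.744×0.263 = 0.3782.
Under exogeneity, PAF = [P(Y=1) − p₀] / P(Y=1).
PAF = (0.3782 − 0.263) / 0.3782 ≈ 0.3046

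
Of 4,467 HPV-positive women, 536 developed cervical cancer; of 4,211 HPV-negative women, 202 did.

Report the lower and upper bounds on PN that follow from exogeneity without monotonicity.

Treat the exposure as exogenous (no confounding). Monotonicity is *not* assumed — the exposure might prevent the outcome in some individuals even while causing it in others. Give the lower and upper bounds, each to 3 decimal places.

p₁ = P(outcome | exposed) = 536/4467 = 0.11999
p₀ = P(outcome | unexposed) = 202/4211 = 0.04797
Under exogeneity alone the bounds on PN are max{0,(p₁−p₀)/p₁} ≤ PN ≤ min{1,(1−p₀)/p₁}.
  lower = (p₁ − p₀)/p₁ = 0.072021 / 0.11999 ≈ 0.6002
  upper = min{1, (1 − p₀)/p₁} = 0.95203 / 0.11999 ≈ 7.9342 → capped at 1

0.600 ≤ PN ≤ 1.000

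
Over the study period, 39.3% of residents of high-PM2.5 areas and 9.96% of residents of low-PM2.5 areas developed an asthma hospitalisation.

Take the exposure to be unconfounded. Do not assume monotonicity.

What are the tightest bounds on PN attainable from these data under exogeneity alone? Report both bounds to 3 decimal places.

0.747 ≤ PN ≤ 1.000

p₁ = 0.393, p₀ = 0.0996.
Under exogeneity alone the bounds on PN are max{0,(p₁−p₀)/p₁} ≤ PN ≤ min{1,(1−p₀)/p₁}.
  lower = (p₁ − p₀)/p₁ = 0.2934 / 0.393 ≈ 0.7466
  upper = min{1, (1 − p₀)/p₁} = 0.9004 / 0.393 ≈ 2.2911 → capped at 1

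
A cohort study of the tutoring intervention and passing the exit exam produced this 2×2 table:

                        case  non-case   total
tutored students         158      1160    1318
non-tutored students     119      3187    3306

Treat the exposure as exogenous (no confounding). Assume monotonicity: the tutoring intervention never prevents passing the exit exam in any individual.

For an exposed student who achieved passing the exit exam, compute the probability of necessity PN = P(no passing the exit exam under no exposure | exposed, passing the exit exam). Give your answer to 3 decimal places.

p₁ = P(outcome | exposed) = 158/1318 = 0.11988
p₀ = P(outcome | unexposed) = 119/3306 = 0.035995
Under exogeneity and monotonicity, PN = (p₁ − p₀)/p₁.
PN = (0.11988 − 0.035995) / 0.11988 ≈ 0.6997

PN ≈ 0.700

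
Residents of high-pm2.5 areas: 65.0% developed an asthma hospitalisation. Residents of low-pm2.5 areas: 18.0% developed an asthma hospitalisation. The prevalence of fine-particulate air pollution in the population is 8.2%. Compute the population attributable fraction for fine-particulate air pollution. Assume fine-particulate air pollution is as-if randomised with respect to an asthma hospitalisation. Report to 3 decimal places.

PAF ≈ 0.176

p₁ = 0.65, p₀ = 0.18.
Overall risk P(Y=1) = π·p₁ + (1−π)·p₀ = 0.082×0.65 + 0.918×0.18 = 0.21854.
Under exogeneity, PAF = [P(Y=1) − p₀] / P(Y=1).
PAF = (0.21854 − 0.18) / 0.21854 ≈ 0.1764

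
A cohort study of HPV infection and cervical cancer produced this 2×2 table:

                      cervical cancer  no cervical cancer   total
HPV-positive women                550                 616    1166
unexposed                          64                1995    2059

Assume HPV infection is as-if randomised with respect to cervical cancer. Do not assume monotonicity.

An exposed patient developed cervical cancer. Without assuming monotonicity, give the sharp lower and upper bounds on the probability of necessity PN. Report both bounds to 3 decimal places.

0.934 ≤ PN ≤ 1.000

p₁ = P(outcome | exposed) = 550/1166 = 0.4717
p₀ = P(outcome | unexposed) = 64/2059 = 0.031083
Under exogeneity alone the bounds on PN are max{0,(p₁−p₀)/p₁} ≤ PN ≤ min{1,(1−p₀)/p₁}.
  lower = (p₁ − p₀)/p₁ = 0.44062 / 0.4717 ≈ 0.9341
  upper = min{1, (1 − p₀)/p₁} = 0.96892 / 0.4717 ≈ 2.0541 → capped at 1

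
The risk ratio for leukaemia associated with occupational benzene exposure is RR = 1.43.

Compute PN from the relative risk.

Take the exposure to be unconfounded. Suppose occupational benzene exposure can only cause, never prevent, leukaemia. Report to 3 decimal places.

Under exogeneity and monotonicity, PN = (RR − 1) / RR = 1 − 1/RR.
PN = (1.43 − 1) / 1.43 = 0.43 / 1.43 ≈ 0.3007

PN ≈ 0.301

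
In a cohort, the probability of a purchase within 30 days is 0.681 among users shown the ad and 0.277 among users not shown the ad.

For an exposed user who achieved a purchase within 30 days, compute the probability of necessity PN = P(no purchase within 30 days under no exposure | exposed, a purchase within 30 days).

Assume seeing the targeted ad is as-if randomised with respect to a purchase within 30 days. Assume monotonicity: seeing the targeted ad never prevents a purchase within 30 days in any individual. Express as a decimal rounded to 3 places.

PN ≈ 0.593

Let p₁ = 0.681, p₀ = 0.277.
Under exogeneity and monotonicity, PN = (p₁ − p₀) / p₁.
PN = (0.681 − 0.277) / 0.681 = 0.404 / 0.681 ≈ 0.5932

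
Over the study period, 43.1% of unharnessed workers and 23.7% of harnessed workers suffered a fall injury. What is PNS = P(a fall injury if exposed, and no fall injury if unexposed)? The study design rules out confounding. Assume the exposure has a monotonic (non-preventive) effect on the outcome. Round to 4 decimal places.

PNS ≈ 0.1940

p₁ = 0.431, p₀ = 0.237.
Under exogeneity and monotonicity, PNS = p₁ − p₀.
PNS = 0.431 − 0.237 = 0.194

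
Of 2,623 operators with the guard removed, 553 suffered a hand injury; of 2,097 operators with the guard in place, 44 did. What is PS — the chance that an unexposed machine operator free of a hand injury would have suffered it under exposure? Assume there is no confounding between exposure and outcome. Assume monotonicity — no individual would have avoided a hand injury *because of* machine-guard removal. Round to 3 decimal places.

p₁ = P(outcome | exposed) = 553/2623 = 0.21083
p₀ = P(outcome | unexposed) = 44/2097 = 0.020982
Under exogeneity and monotonicity, PS = (p₁ − p₀) / (1 − p₀).
PS = (0.21083 − 0.020982) / (1 − 0.020982) = 0.18984 / 0.97902 ≈ 0.1939

PS ≈ 0.194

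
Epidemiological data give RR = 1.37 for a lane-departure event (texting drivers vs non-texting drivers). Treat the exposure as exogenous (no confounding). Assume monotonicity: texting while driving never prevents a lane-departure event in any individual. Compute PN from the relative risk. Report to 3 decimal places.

PN ≈ 0.270

Under exogeneity and monotonicity, PN = (RR − 1) / RR = 1 − 1/RR.
PN = (1.37 − 1) / 1.37 = 0.37 / 1.37 ≈ 0.2701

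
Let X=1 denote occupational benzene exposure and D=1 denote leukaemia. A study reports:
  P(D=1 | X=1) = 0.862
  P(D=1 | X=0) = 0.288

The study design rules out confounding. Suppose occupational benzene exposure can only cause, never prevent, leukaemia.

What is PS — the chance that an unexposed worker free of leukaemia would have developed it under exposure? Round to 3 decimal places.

Let p₁ = 0.862, p₀ = 0.288.
Under exogeneity and monotonicity, PS = (p₁ − p₀) / (1 − p₀).
PS = (0.862 − 0.288) / (1 − 0.288) = 0.574 / 0.712 ≈ 0.8062

PS ≈ 0.806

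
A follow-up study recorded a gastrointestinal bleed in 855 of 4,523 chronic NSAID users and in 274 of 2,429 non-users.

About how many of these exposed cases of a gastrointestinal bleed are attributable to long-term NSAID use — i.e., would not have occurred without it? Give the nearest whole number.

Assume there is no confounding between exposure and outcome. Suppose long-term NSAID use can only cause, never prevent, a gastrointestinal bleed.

p₁ = P(outcome | exposed) = 855/4523 = 0.18903
p₀ = P(outcome | unexposed) = 274/2429 = 0.1128
PN = (p₁ − p₀)/p₁ = (0.18903 − 0.1128) / 0.18903 ≈ 0.40326.
Attributable cases ≈ PN × (exposed cases) = 0.40326 × 855 ≈ 344.79.

about 345 cases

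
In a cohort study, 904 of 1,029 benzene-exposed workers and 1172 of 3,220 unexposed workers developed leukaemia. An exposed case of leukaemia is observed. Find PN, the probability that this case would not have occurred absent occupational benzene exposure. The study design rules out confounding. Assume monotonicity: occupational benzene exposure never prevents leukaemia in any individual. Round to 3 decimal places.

p₁ = P(outcome | exposed) = 904/1029 = 0.87852
p₀ = P(outcome | unexposed) = 1172/3220 = 0.36398
Under exogeneity and monotonicity, PN = (p₁ − p₀) / p₁.
PN = (0.87852 − 0.36398) / 0.87852 = 0.51455 / 0.87852 ≈ 0.5857

PN ≈ 0.586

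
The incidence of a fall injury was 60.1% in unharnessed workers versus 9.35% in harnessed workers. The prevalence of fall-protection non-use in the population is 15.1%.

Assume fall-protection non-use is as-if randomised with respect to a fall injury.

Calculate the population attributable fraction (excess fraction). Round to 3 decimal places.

p₁ = 0.601, p₀ = 0.0935.
Overall risk P(Y=1) = π·p₁ + (1−π)·p₀ = 0.151×0.601 + 0.849×0.0935 = 0.17013.
Under exogeneity, PAF = [P(Y=1) − p₀] / P(Y=1).
PAF = (0.17013 − 0.0935) / 0.17013 ≈ 0.4504

PAF ≈ 0.450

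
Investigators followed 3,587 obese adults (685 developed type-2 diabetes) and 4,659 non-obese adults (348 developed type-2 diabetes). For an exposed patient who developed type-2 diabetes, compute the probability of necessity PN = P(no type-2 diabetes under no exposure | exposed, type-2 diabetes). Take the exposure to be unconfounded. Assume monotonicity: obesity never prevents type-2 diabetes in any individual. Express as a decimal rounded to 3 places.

PN ≈ 0.609

p₁ = P(outcome | exposed) = 685/3587 = 0.19097
p₀ = P(outcome | unexposed) = 348/4659 = 0.074694
Under exogeneity and monotonicity, PN = (p₁ − p₀) / p₁.
PN = (0.19097 − 0.074694) / 0.19097 = 0.11627 / 0.19097 ≈ 0.6089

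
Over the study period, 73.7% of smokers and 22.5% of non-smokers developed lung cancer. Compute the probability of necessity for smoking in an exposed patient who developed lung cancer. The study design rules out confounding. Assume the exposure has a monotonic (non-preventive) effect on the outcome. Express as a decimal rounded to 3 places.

p₁ = 0.737, p₀ = 0.225.
Under exogeneity and monotonicity, PN = (p₁ − p₀) / p₁.
PN = (0.737 − 0.225) / 0.737 = 0.512 / 0.737 ≈ 0.6947

PN ≈ 0.695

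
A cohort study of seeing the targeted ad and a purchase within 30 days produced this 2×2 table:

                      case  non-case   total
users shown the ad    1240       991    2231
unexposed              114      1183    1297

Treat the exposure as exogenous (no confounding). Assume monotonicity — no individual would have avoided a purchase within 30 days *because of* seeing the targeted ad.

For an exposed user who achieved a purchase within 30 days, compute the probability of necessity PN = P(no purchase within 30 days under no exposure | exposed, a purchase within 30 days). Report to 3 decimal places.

PN ≈ 0.842

p₁ = P(outcome | exposed) = 1240/2231 = 0.5558
p₀ = P(outcome | unexposed) = 114/1297 = 0.087895
Under exogeneity and monotonicity, PN = (p₁ − p₀)/p₁.
PN = (0.5558 − 0.087895) / 0.5558 ≈ 0.8419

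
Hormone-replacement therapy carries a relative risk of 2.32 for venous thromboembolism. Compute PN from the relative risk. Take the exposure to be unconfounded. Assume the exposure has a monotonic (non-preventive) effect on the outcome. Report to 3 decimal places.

Under exogeneity and monotonicity, PN = (RR − 1) / RR = 1 − 1/RR.
PN = (2.32 − 1) / 2.32 = 1.32 / 2.32 ≈ 0.5690

PN ≈ 0.569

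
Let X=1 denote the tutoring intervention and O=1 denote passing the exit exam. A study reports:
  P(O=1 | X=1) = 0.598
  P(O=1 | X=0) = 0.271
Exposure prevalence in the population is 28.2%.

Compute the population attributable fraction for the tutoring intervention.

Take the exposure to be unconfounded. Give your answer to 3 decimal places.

Let p₁ = 0.598, p₀ = 0.271.
Overall risk P(Y=1) = π·p₁ + (1−π)·p₀ = 0.282×0.598 + 0.718×0.271 = 0.36321.
Under exogeneity, PAF = [P(Y=1) − p₀] / P(Y=1).
PAF = (0.36321 − 0.271) / 0.36321 ≈ 0.2539

PAF ≈ 0.254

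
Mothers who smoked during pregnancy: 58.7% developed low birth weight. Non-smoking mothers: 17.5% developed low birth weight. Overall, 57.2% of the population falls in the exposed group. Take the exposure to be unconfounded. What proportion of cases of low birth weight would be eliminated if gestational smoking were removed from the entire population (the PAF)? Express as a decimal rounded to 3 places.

p₁ = 0.587, p₀ = 0.175.
Overall risk P(Y=1) = π·p₁ + (1−π)·p₀ = 0.572×0.587 + 0.428×0.175 = 0.41066.
Under exogeneity, PAF = [P(Y=1) − p₀] / P(Y=1).
PAF = (0.41066 − 0.175) / 0.41066 ≈ 0.5739

PAF ≈ 0.574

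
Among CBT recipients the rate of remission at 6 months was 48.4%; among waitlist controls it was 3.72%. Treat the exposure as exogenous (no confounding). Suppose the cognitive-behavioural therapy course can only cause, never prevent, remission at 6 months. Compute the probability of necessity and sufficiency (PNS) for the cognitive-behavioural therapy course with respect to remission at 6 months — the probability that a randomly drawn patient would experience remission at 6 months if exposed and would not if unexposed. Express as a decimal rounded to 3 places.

PNS ≈ 0.447

p₁ = 0.484, p₀ = 0.0372.
Under exogeneity and monotonicity, PNS = p₁ − p₀.
PNS = 0.484 − 0.0372 = 0.4468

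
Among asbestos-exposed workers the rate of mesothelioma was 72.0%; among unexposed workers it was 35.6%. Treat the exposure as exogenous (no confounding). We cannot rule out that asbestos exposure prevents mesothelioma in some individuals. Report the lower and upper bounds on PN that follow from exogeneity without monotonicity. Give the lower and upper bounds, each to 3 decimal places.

p₁ = 0.72, p₀ = 0.356.
Under exogeneity alone the bounds on PN are max{0,(p₁−p₀)/p₁} ≤ PN ≤ min{1,(1−p₀)/p₁}.
  lower = (p₁ − p₀)/p₁ = 0.364 / 0.72 ≈ 0.5056
  upper = min{1, (1 − p₀)/p₁} = 0.644 / 0.72 ≈ 0.8944

0.506 ≤ PN ≤ 0.894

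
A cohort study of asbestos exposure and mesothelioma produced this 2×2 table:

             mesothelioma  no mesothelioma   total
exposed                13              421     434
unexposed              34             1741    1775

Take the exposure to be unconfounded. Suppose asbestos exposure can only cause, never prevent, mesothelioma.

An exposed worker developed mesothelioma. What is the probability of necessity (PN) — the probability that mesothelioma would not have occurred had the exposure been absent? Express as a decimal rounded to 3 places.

PN ≈ 0.361

p₁ = P(outcome | exposed) = 13/434 = 0.029954
p₀ = P(outcome | unexposed) = 34/1775 = 0.019155
Under exogeneity and monotonicity, PN = (p₁ − p₀)/p₁.
PN = (0.029954 − 0.019155) / 0.029954 ≈ 0.3605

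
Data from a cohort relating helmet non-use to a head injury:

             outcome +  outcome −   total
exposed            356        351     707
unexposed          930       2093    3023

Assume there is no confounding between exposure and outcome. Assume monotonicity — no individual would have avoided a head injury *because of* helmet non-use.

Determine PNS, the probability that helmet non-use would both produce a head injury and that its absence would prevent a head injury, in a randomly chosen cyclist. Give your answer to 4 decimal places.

PNS ≈ 0.1959

p₁ = P(outcome | exposed) = 356/707 = 0.50354
p₀ = P(outcome | unexposed) = 930/3023 = 0.30764
Under exogeneity and monotonicity, PNS = p₁ − p₀.
PNS = 0.50354 − 0.30764 = 0.19589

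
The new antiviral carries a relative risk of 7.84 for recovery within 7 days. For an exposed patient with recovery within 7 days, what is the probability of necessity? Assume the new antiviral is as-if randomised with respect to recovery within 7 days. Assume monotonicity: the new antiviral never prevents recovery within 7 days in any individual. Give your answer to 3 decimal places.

Under exogeneity and monotonicity, PN = (RR − 1) / RR = 1 − 1/RR.
PN = (7.84 − 1) / 7.84 = 6.84 / 7.84 ≈ 0.8724

PN ≈ 0.872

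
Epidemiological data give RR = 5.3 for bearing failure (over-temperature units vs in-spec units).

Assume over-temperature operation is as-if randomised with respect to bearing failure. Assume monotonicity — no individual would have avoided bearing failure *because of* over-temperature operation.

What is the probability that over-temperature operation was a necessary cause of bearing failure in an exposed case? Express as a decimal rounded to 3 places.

Under exogeneity and monotonicity, PN = (RR − 1) / RR = 1 − 1/RR.
PN = (5.3 − 1) / 5.3 = 4.3 / 5.3 ≈ 0.8113

PN ≈ 0.811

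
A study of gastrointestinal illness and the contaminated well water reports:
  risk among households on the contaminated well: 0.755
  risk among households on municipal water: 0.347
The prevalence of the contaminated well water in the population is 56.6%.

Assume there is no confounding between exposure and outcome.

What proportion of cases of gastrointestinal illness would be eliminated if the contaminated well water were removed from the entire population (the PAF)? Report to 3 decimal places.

Let p₁ = 0.755, p₀ = 0.347.
Overall risk P(Y=1) = π·p₁ + (1−π)·p₀ = 0.566×0.755 + 0.434×0.347 = 0.57793.
Under exogeneity, PAF = [P(Y=1) − p₀] / P(Y=1).
PAF = (0.57793 − 0.347) / 0.57793 ≈ 0.3996

PAF ≈ 0.400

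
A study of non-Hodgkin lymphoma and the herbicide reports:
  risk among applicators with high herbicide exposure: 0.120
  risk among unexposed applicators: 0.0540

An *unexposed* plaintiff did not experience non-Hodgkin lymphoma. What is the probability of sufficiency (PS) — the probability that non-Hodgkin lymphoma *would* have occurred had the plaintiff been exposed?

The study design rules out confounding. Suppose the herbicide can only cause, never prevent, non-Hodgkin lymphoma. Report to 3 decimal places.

PS ≈ 0.070

Let p₁ = 0.12, p₀ = 0.054.
Under exogeneity and monotonicity, PS = (p₁ − p₀) / (1 − p₀).
PS = (0.12 − 0.054) / (1 − 0.054) = 0.066 / 0.946 ≈ 0.0698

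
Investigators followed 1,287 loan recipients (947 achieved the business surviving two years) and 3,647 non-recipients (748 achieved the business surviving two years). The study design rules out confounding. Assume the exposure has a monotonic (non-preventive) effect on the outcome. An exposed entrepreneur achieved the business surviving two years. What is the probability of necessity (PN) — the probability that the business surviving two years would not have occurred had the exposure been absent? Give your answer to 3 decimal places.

p₁ = P(outcome | exposed) = 947/1287 = 0.73582
p₀ = P(outcome | unexposed) = 748/3647 = 0.2051
Under exogeneity and monotonicity, PN = (p₁ − p₀) / p₁.
PN = (0.73582 − 0.2051) / 0.73582 = 0.53072 / 0.73582 ≈ 0.7213

PN ≈ 0.721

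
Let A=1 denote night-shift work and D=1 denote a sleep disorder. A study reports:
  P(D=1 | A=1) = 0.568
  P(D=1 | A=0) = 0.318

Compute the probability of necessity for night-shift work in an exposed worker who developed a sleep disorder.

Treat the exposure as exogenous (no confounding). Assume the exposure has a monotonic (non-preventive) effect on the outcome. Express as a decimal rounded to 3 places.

PN ≈ 0.440

Let p₁ = 0.568, p₀ = 0.318.
Under exogeneity and monotonicity, PN = (p₁ − p₀) / p₁.
PN = (0.568 − 0.318) / 0.568 = 0.25 / 0.568 ≈ 0.4401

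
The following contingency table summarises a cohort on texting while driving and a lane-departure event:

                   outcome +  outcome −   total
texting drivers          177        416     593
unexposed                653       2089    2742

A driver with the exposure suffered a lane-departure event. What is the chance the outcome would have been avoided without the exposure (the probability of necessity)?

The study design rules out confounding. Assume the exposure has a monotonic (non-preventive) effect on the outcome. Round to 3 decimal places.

p₁ = P(outcome | exposed) = 177/593 = 0.29848
p₀ = P(outcome | unexposed) = 653/2742 = 0.23815
Under exogeneity and monotonicity, PN = (p₁ − p₀)/p₁.
PN = (0.29848 − 0.23815) / 0.29848 ≈ 0.2021

PN ≈ 0.202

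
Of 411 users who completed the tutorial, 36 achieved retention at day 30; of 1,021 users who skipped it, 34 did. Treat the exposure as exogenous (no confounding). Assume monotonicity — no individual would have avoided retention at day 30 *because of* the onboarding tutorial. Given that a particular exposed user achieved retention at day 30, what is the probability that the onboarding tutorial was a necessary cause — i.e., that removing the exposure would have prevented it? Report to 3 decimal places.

p₁ = P(outcome | exposed) = 36/411 = 0.087591
p₀ = P(outcome | unexposed) = 34/1021 = 0.033301
Under exogeneity and monotonicity, PN = (p₁ − p₀) / p₁.
PN = (0.087591 − 0.033301) / 0.087591 = 0.054291 / 0.087591 ≈ 0.6198

PN ≈ 0.620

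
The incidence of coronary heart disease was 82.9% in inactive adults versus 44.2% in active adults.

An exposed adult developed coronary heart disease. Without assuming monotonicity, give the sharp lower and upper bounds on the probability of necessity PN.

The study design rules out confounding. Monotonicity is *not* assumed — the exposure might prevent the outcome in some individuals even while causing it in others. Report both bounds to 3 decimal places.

0.467 ≤ PN ≤ 0.673

p₁ = 0.829, p₀ = 0.442.
Under exogeneity alone the bounds on PN are max{0,(p₁−p₀)/p₁} ≤ PN ≤ min{1,(1−p₀)/p₁}.
  lower = (p₁ − p₀)/p₁ = 0.387 / 0.829 ≈ 0.4668
  upper = min{1, (1 − p₀)/p₁} = 0.558 / 0.829 ≈ 0.6731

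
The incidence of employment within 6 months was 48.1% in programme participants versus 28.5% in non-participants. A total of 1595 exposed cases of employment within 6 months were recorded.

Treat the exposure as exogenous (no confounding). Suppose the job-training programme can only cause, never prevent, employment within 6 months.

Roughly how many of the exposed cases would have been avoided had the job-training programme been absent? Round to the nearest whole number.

p₁ = 0.481, p₀ = 0.285.
PN = (p₁ − p₀)/p₁ = (0.481 − 0.285) / 0.481 ≈ 0.40748.
Attributable cases ≈ PN × (exposed cases) = 0.40748 × 1595 ≈ 649.94.

about 650 cases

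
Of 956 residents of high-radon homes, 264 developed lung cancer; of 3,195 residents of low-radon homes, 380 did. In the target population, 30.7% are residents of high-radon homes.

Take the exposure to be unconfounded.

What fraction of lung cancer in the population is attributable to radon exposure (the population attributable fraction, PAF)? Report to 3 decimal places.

PAF ≈ 0.289

p₁ = P(outcome | exposed) = 264/956 = 0.27615
p₀ = P(outcome | unexposed) = 380/3195 = 0.11894
Overall risk P(Y=1) = π·p₁ + (1−π)·p₀ = 0.307×0.27615 + 0.693×0.11894 = 0.1672.
Under exogeneity, PAF = [P(Y=1) − p₀] / P(Y=1).
PAF = (0.1672 − 0.11894) / 0.1672 ≈ 0.2887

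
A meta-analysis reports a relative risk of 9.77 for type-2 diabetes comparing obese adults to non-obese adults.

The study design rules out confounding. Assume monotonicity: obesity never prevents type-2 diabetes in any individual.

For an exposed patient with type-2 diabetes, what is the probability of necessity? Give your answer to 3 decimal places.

PN ≈ 0.898

Under exogeneity and monotonicity, PN = (RR − 1) / RR = 1 − 1/RR.
PN = (9.77 − 1) / 9.77 = 8.77 / 9.77 ≈ 0.8976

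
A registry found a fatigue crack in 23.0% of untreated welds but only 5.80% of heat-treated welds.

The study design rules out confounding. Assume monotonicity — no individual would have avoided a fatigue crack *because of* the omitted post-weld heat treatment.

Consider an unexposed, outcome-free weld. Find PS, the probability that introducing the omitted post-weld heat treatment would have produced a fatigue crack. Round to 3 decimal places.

p₁ = 0.23, p₀ = 0.058.
Under exogeneity and monotonicity, PS = (p₁ − p₀) / (1 − p₀).
PS = (0.23 − 0.058) / (1 − 0.058) = 0.172 / 0.942 ≈ 0.1826

PS ≈ 0.183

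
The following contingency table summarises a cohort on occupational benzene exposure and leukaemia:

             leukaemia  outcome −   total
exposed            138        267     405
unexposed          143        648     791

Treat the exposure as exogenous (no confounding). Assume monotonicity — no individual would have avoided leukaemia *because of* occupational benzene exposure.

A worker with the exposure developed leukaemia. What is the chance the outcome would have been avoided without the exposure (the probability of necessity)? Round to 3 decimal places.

PN ≈ 0.469

p₁ = P(outcome | exposed) = 138/405 = 0.34074
p₀ = P(outcome | unexposed) = 143/791 = 0.18078
Under exogeneity and monotonicity, PN = (p₁ − p₀)/p₁.
PN = (0.34074 − 0.18078) / 0.34074 ≈ 0.4694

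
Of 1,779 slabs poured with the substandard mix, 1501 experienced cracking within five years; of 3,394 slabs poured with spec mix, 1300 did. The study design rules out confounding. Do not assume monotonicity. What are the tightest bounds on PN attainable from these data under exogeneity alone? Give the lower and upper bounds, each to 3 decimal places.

0.546 ≤ PN ≤ 0.731

p₁ = P(outcome | exposed) = 1501/1779 = 0.84373
p₀ = P(outcome | unexposed) = 1300/3394 = 0.38303
Under exogeneity alone the bounds on PN are max{0,(p₁−p₀)/p₁} ≤ PN ≤ min{1,(1−p₀)/p₁}.
  lower = (p₁ − p₀)/p₁ = 0.4607 / 0.84373 ≈ 0.5460
  upper = min{1, (1 − p₀)/p₁} = 0.61697 / 0.84373 ≈ 0.7312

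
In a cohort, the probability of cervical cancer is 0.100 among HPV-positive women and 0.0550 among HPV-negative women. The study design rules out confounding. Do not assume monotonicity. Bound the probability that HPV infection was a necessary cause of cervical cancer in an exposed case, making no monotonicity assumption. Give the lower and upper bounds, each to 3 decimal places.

0.450 ≤ PN ≤ 1.000

Let p₁ = 0.1, p₀ = 0.055.
Under exogeneity alone the bounds on PN are max{0,(p₁−p₀)/p₁} ≤ PN ≤ min{1,(1−p₀)/p₁}.
  lower = (p₁ − p₀)/p₁ = 0.045 / 0.1 ≈ 0.4500
  upper = min{1, (1 − p₀)/p₁} = 0.945 / 0.1 ≈ 9.4500 → capped at 1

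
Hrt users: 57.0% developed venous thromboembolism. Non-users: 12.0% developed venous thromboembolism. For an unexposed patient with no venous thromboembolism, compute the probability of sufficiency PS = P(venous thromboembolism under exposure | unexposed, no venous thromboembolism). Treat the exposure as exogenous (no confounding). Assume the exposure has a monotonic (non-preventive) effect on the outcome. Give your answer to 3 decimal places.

p₁ = 0.57, p₀ = 0.12.
Under exogeneity and monotonicity, PS = (p₁ − p₀) / (1 − p₀).
PS = (0.57 − 0.12) / (1 − 0.12) = 0.45 / 0.88 ≈ 0.5114

PS ≈ 0.511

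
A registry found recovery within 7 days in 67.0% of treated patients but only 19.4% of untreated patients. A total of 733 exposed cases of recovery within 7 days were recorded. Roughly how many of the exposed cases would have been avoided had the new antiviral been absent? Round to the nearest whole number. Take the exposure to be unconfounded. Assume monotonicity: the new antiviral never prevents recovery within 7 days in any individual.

p₁ = 0.67, p₀ = 0.194.
PN = (p₁ − p₀)/p₁ = (0.67 − 0.194) / 0.67 ≈ 0.71045.
Attributable cases ≈ PN × (exposed cases) = 0.71045 × 733 ≈ 520.76.

about 521 cases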